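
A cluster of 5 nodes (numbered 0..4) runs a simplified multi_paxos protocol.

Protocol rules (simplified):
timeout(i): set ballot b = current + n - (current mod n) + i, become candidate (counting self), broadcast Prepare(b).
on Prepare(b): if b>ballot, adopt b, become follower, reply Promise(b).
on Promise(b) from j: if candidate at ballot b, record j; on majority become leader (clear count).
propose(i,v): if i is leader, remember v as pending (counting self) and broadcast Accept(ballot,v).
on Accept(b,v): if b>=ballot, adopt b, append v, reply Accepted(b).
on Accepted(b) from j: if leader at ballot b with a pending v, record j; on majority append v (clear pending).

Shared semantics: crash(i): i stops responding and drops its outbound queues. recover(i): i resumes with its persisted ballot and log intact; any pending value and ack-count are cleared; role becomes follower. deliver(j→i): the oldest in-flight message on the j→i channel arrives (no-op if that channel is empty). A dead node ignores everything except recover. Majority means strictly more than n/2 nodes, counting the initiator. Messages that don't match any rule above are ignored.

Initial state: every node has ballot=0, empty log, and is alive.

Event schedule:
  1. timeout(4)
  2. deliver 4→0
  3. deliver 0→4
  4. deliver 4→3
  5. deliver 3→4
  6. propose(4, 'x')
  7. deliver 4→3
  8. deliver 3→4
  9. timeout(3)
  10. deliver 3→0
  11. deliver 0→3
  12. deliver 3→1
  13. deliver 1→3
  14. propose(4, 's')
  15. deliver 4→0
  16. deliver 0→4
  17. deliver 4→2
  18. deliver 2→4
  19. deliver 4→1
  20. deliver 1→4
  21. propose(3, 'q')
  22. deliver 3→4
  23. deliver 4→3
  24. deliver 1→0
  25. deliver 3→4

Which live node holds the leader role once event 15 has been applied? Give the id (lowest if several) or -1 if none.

3

step 1 timeout(4): 4={cand,b=9,log=-}
step 2 deliver 4→0: 0={foll,b=9,log=-}
step 3 deliver 0→4: —
step 4 deliver 4→3: 3={foll,b=9,log=-}
step 5 deliver 3→4: 4={lead,b=9,log=-}
step 6 propose(4,'x'): —
step 7 deliver 4→3: 3={foll,b=9,log=x}
step 8 deliver 3→4: —
step 9 timeout(3): 3={cand,b=13,log=x}
step 10 deliver 3→0: 0={foll,b=13,log=-}
step 11 deliver 0→3: —
step 12 deliver 3→1: 1={foll,b=13,log=-}
step 13 deliver 1→3: 3={lead,b=13,log=x}
step 14 propose(4,'s'): —
step 15 deliver 4→0: —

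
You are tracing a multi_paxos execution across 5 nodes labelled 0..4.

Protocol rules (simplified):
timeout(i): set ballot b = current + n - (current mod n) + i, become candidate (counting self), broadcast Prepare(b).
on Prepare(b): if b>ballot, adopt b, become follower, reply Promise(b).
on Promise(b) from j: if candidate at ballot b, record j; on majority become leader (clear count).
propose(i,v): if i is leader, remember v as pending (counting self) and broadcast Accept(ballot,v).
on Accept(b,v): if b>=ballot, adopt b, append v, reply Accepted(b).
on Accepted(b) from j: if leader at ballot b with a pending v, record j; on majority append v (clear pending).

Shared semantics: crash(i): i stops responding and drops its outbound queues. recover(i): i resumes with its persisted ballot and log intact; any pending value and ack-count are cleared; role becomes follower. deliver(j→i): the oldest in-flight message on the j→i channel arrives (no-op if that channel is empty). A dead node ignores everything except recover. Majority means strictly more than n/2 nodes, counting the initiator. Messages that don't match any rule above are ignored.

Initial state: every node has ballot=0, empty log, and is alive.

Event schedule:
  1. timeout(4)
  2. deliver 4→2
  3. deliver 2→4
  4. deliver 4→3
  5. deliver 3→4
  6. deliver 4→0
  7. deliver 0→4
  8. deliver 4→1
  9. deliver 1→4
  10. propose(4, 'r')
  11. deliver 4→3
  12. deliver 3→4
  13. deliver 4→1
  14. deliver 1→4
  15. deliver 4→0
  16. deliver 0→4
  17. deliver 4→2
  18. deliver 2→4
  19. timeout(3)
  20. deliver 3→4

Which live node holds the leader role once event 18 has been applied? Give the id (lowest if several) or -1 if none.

step 1 timeout(4): 4={cand,b=9,log=-}
step 2 deliver 4→2: 2={foll,b=9,log=-}
step 3 deliver 2→4: —
step 4 deliver 4→3: 3={foll,b=9,log=-}
step 5 deliver 3→4: 4={lead,b=9,log=-}
step 6 deliver 4→0: 0={foll,b=9,log=-}
step 7 deliver 0→4: —
step 8 deliver 4→1: 1={foll,b=9,log=-}
step 9 deliver 1→4: —
step 10 propose(4,'r'): —
step 11 deliver 4→3: 3={foll,b=9,log=r}
step 12 deliver 3→4: —
step 13 deliver 4→1: 1={foll,b=9,log=r}
step 14 deliver 1→4: 4={lead,b=9,log=r}
step 15 deliver 4→0: 0={foll,b=9,log=r}
step 16 deliver 0→4: —
step 17 deliver 4→2: 2={foll,b=9,log=r}
step 18 deliver 2→4: —

4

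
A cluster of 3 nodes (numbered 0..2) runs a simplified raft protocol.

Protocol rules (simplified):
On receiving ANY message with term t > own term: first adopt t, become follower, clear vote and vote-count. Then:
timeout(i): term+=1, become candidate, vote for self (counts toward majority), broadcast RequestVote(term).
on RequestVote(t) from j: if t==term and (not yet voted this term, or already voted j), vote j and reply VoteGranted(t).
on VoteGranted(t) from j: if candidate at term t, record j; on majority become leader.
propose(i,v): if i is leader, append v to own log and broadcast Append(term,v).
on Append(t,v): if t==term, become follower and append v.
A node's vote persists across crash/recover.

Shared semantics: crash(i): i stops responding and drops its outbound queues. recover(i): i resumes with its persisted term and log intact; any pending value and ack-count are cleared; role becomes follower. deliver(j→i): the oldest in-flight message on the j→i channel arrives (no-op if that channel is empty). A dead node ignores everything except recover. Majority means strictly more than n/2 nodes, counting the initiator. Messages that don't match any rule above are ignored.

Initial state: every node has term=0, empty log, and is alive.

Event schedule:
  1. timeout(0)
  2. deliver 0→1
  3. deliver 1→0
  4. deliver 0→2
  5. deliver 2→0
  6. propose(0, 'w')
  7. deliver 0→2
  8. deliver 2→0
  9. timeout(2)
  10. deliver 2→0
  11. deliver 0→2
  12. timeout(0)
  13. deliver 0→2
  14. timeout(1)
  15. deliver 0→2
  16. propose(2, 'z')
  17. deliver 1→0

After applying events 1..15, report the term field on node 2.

after 1 — timeout(0): n0:cand/t1/[-]
after 2 — deliver 0→1: n1:foll/t1/[-]
after 3 — deliver 1→0: n0:lead/t1/[-]
after 4 — deliver 0→2: n2:foll/t1/[-]
after 5 — deliver 2→0: ·
after 6 — propose(0,'w'): n0:lead/t1/[w]
after 7 — deliver 0→2: n2:foll/t1/[w]
after 8 — deliver 2→0: ·
after 9 — timeout(2): n2:cand/t2/[w]
after 10 — deliver 2→0: n0:foll/t2/[w]
after 11 — deliver 0→2: n2:lead/t2/[w]
after 12 — timeout(0): n0:cand/t3/[w]
after 13 — deliver 0→2: n2:foll/t3/[w]
after 14 — timeout(1): n1:cand/t2/[-]
after 15 — deliver 0→2: ·

3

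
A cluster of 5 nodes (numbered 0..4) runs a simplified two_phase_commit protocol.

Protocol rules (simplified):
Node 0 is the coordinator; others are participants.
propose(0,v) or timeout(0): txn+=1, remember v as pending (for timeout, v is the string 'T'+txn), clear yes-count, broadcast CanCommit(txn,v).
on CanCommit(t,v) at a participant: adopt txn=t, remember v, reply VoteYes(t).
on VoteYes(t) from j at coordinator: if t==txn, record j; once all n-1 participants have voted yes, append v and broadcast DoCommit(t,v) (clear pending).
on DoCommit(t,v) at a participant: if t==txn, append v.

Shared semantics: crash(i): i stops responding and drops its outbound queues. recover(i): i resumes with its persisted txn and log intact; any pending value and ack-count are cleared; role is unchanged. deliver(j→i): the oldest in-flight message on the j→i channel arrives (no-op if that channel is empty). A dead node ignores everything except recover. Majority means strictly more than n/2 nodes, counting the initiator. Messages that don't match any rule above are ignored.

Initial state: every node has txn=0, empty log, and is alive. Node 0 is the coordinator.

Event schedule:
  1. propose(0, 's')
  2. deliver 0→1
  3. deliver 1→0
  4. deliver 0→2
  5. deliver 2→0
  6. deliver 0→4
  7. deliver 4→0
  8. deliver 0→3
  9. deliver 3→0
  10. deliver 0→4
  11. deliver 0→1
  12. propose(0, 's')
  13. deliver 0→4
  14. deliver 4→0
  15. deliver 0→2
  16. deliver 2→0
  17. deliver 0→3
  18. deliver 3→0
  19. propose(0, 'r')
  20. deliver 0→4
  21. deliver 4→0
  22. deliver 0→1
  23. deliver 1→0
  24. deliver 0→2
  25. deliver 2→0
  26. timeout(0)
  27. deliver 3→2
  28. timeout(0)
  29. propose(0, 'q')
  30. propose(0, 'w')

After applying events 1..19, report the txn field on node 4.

2

step 1 propose(0,'s'): 0={coor,t=1,log=-}
step 2 deliver 0→1: 1={part,t=1,log=-}
step 3 deliver 1→0: —
step 4 deliver 0→2: 2={part,t=1,log=-}
step 5 deliver 2→0: —
step 6 deliver 0→4: 4={part,t=1,log=-}
step 7 deliver 4→0: —
step 8 deliver 0→3: 3={part,t=1,log=-}
step 9 deliver 3→0: 0={coor,t=1,log=s}
step 10 deliver 0→4: 4={part,t=1,log=s}
step 11 deliver 0→1: 1={part,t=1,log=s}
step 12 propose(0,'s'): 0={coor,t=2,log=s}
step 13 deliver 0→4: 4={part,t=2,log=s}
step 14 deliver 4→0: —
step 15 deliver 0→2: 2={part,t=1,log=s}
step 16 deliver 2→0: —
step 17 deliver 0→3: 3={part,t=1,log=s}
step 18 deliver 3→0: —
step 19 propose(0,'r'): 0={coor,t=3,log=s}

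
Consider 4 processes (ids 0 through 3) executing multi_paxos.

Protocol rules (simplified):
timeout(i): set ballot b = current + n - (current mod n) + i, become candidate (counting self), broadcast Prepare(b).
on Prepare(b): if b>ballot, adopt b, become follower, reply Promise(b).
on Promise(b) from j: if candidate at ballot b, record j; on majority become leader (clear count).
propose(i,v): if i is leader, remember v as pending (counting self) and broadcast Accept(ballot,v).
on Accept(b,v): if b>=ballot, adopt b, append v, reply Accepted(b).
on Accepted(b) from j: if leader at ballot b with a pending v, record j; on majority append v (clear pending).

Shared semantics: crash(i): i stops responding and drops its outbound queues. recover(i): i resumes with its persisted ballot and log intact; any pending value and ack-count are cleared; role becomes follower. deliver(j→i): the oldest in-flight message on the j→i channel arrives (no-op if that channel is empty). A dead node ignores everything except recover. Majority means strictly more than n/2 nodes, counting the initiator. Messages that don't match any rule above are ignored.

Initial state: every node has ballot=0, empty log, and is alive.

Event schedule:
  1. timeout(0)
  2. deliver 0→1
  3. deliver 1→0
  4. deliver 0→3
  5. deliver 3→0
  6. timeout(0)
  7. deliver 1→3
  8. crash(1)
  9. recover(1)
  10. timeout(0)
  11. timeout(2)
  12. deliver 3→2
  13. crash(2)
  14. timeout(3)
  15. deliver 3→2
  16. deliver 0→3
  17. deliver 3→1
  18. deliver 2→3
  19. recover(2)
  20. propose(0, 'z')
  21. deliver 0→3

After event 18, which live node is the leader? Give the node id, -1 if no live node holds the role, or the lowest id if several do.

-1

e1 timeout(0): 0[cand,b=4,-]
e2 deliver 0→1: 1[foll,b=4,-]
e3 deliver 1→0: ·
e4 deliver 0→3: 3[foll,b=4,-]
e5 deliver 3→0: 0[lead,b=4,-]
e6 timeout(0): 0[cand,b=8,-]
e7 deliver 1→3: ·
e8 crash(1): 1[✗foll,b=4,-]
e9 recover(1): 1[foll,b=4,-]
e10 timeout(0): 0[cand,b=12,-]
e11 timeout(2): 2[cand,b=6,-]
e12 deliver 3→2: ·
e13 crash(2): 2[✗cand,b=6,-]
e14 timeout(3): 3[cand,b=11,-]
e15 deliver 3→2: ·
e16 deliver 0→3: ·
e17 deliver 3→1: 1[foll,b=11,-]
e18 deliver 2→3: ·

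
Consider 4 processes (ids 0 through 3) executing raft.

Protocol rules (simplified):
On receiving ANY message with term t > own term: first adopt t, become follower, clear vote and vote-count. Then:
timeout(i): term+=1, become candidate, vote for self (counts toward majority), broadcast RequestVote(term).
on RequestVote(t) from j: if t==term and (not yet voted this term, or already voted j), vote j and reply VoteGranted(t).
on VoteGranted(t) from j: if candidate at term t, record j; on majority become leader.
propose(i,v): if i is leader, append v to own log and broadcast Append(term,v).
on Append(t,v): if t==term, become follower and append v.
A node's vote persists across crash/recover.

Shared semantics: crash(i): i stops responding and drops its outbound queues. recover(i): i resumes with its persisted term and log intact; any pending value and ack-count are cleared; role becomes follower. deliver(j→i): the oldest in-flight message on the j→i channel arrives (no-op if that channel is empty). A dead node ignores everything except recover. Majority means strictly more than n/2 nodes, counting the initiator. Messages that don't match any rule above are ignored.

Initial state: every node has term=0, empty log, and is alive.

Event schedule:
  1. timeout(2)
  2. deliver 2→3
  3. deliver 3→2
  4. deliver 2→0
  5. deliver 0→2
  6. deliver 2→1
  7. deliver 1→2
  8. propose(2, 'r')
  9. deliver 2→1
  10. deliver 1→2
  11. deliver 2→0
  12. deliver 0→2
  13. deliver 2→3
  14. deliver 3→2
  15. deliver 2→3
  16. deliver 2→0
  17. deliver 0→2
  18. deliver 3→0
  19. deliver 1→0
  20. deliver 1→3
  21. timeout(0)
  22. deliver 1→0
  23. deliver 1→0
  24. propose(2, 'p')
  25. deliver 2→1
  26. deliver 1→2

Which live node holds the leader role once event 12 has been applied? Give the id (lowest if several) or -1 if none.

after 1 — timeout(2): n2:cand/t1/[-]
after 2 — deliver 2→3: n3:foll/t1/[-]
after 3 — deliver 3→2: ·
after 4 — deliver 2→0: n0:foll/t1/[-]
after 5 — deliver 0→2: n2:lead/t1/[-]
after 6 — deliver 2→1: n1:foll/t1/[-]
after 7 — deliver 1→2: ·
after 8 — propose(2,'r'): n2:lead/t1/[r]
after 9 — deliver 2→1: n1:foll/t1/[r]
after 10 — deliver 1→2: ·
after 11 — deliver 2→0: n0:foll/t1/[r]
after 12 — deliver 0→2: ·

2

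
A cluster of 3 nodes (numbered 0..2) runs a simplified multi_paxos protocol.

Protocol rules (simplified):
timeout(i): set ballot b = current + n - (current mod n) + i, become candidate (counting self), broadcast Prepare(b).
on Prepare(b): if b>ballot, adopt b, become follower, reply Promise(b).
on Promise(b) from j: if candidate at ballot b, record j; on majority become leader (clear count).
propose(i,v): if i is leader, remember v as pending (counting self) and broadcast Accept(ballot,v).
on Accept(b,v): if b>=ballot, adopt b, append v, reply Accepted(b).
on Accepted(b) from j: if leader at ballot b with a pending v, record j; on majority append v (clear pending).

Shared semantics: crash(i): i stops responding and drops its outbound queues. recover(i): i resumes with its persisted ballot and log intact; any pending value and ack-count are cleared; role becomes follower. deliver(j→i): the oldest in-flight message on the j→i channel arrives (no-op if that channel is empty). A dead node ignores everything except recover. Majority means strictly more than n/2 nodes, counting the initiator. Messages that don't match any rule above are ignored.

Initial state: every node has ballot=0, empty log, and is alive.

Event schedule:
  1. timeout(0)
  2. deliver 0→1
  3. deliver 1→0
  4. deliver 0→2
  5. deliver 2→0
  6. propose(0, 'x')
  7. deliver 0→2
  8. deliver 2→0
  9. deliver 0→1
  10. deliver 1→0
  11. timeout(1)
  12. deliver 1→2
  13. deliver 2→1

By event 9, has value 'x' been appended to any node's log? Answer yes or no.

yes

1. timeout(0):  <0:cand b3 ->
2. deliver 0→1:  <1:foll b3 ->
3. deliver 1→0:  <0:lead b3 ->
4. deliver 0→2:  <2:foll b3 ->
5. deliver 2→0:  nop
6. propose(0,'x'):  nop
7. deliver 0→2:  <2:foll b3 x>
8. deliver 2→0:  <0:lead b3 x>
9. deliver 0→1:  <1:foll b3 x>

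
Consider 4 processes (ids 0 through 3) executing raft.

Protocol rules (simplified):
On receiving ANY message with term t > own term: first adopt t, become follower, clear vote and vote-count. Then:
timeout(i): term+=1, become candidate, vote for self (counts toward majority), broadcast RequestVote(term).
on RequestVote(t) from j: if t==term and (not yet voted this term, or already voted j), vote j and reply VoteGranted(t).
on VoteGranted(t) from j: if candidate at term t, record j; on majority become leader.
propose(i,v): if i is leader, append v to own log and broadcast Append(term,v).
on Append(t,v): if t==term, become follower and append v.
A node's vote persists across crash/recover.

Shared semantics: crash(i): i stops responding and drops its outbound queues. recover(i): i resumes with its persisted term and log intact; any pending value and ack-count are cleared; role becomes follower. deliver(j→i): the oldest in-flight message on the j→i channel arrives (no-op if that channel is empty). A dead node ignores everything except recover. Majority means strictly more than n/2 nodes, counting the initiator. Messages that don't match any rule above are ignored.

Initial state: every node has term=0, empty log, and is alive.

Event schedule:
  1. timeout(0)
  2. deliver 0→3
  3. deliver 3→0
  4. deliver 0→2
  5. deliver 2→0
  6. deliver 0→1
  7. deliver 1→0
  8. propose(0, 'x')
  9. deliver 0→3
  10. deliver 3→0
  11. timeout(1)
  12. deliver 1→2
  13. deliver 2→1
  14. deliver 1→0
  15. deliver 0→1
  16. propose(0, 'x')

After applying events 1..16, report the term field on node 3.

step 1 timeout(0): 0={cand,t=1,log=-}
step 2 deliver 0→3: 3={foll,t=1,log=-}
step 3 deliver 3→0: —
step 4 deliver 0→2: 2={foll,t=1,log=-}
step 5 deliver 2→0: 0={lead,t=1,log=-}
step 6 deliver 0→1: 1={foll,t=1,log=-}
step 7 deliver 1→0: —
step 8 propose(0,'x'): 0={lead,t=1,log=x}
step 9 deliver 0→3: 3={foll,t=1,log=x}
step 10 deliver 3→0: —
step 11 timeout(1): 1={cand,t=2,log=-}
step 12 deliver 1→2: 2={foll,t=2,log=-}
step 13 deliver 2→1: —
step 14 deliver 1→0: 0={foll,t=2,log=x}
step 15 deliver 0→1: —
step 16 propose(0,'x'): —

1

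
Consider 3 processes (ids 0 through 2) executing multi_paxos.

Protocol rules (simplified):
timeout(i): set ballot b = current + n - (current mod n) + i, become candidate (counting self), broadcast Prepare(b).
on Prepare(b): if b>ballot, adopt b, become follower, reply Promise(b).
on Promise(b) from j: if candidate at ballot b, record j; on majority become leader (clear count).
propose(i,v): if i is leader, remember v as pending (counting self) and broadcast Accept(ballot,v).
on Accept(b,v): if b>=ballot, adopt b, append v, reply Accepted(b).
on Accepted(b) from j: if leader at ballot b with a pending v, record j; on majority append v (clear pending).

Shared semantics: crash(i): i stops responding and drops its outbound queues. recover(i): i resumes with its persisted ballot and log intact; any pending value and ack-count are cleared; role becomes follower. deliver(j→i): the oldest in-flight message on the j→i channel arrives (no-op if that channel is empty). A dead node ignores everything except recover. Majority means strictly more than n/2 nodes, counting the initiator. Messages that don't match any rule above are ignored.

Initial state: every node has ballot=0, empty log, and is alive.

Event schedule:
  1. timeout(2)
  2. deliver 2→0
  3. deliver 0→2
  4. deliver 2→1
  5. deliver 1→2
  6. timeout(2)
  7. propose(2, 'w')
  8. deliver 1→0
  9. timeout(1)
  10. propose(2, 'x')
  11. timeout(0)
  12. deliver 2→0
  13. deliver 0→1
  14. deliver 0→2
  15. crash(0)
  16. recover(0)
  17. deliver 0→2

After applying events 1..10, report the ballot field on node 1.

1. timeout(2):  <2:cand b5 ->
2. deliver 2→0:  <0:foll b5 ->
3. deliver 0→2:  <2:lead b5 ->
4. deliver 2→1:  <1:foll b5 ->
5. deliver 1→2:  nop
6. timeout(2):  <2:cand b8 ->
7. propose(2,'w'):  nop
8. deliver 1→0:  nop
9. timeout(1):  <1:cand b7 ->
10. propose(2,'x'):  nop

7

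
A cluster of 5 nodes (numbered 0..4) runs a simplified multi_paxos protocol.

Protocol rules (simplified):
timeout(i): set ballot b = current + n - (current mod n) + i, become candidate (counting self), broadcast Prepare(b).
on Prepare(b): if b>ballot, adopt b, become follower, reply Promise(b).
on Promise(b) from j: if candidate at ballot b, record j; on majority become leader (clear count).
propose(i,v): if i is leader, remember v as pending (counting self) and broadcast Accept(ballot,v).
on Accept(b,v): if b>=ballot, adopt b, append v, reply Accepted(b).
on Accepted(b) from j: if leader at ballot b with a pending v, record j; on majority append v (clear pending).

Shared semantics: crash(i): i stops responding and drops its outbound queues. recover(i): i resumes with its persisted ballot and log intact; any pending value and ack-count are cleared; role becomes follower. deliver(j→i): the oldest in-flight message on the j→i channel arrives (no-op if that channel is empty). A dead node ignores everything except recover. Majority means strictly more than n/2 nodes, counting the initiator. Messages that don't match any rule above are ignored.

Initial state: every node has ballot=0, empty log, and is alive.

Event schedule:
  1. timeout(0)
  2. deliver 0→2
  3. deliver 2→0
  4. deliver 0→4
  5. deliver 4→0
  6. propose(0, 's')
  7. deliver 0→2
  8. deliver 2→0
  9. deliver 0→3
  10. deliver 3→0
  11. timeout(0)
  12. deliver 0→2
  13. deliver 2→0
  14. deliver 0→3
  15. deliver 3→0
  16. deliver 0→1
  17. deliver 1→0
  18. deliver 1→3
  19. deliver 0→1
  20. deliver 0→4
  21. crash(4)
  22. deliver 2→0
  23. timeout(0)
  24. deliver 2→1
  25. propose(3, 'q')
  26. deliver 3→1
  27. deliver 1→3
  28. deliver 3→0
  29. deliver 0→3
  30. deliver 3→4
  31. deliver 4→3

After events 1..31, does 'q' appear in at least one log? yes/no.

no

[1] timeout(0) → N0(cand b5 [-])
[2] deliver 0→2 → N2(foll b5 [-])
[3] deliver 2→0 → ∅
[4] deliver 0→4 → N4(foll b5 [-])
[5] deliver 4→0 → N0(lead b5 [-])
[6] propose(0,'s') → ∅
[7] deliver 0→2 → N2(foll b5 [s])
[8] deliver 2→0 → ∅
[9] deliver 0→3 → N3(foll b5 [-])
[10] deliver 3→0 → ∅
[11] timeout(0) → N0(cand b10 [-])
[12] deliver 0→2 → N2(foll b10 [s])
[13] deliver 2→0 → ∅
[14] deliver 0→3 → N3(foll b5 [s])
[15] deliver 3→0 → ∅
[16] deliver 0→1 → N1(foll b5 [-])
[17] deliver 1→0 → ∅
[18] deliver 1→3 → ∅
[19] deliver 0→1 → N1(foll b5 [s])
[20] deliver 0→4 → N4(foll b5 [s])
[21] crash(4) → N4(✗foll b5 [s])
[22] deliver 2→0 → ∅
[23] timeout(0) → N0(cand b15 [-])
[24] deliver 2→1 → ∅
[25] propose(3,'q') → ∅
[26] deliver 3→1 → ∅
[27] deliver 1→3 → ∅
[28] deliver 3→0 → ∅
[29] deliver 0→3 → N3(foll b10 [s])
[30] deliver 3→4 → ∅
[31] deliver 4→3 → ∅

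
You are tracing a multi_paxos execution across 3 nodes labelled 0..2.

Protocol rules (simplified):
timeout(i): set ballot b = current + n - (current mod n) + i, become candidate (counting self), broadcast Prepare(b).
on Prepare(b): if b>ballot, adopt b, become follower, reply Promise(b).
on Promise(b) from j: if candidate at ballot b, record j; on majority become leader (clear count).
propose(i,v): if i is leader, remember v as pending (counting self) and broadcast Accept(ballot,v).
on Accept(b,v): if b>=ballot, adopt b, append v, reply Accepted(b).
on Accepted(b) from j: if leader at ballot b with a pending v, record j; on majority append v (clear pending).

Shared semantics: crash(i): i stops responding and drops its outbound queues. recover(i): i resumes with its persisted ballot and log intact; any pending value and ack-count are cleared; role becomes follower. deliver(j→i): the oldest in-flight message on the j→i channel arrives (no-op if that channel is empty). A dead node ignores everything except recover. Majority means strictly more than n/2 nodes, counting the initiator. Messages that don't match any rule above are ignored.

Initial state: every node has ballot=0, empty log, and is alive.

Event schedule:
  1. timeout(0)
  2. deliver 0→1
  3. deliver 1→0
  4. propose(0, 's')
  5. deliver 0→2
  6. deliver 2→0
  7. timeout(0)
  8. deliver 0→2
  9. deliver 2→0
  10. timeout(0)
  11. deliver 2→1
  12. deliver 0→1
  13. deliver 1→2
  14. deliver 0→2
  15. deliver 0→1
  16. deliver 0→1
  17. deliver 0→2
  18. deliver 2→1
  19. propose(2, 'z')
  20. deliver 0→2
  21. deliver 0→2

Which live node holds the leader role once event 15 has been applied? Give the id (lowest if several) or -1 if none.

-1

1. timeout(0):  <0:cand b3 ->
2. deliver 0→1:  <1:foll b3 ->
3. deliver 1→0:  <0:lead b3 ->
4. propose(0,'s'):  nop
5. deliver 0→2:  <2:foll b3 ->
6. deliver 2→0:  nop
7. timeout(0):  <0:cand b6 ->
8. deliver 0→2:  <2:foll b3 s>
9. deliver 2→0:  nop
10. timeout(0):  <0:cand b9 ->
11. deliver 2→1:  nop
12. deliver 0→1:  <1:foll b3 s>
13. deliver 1→2:  nop
14. deliver 0→2:  <2:foll b6 s>
15. deliver 0→1:  <1:foll b6 s>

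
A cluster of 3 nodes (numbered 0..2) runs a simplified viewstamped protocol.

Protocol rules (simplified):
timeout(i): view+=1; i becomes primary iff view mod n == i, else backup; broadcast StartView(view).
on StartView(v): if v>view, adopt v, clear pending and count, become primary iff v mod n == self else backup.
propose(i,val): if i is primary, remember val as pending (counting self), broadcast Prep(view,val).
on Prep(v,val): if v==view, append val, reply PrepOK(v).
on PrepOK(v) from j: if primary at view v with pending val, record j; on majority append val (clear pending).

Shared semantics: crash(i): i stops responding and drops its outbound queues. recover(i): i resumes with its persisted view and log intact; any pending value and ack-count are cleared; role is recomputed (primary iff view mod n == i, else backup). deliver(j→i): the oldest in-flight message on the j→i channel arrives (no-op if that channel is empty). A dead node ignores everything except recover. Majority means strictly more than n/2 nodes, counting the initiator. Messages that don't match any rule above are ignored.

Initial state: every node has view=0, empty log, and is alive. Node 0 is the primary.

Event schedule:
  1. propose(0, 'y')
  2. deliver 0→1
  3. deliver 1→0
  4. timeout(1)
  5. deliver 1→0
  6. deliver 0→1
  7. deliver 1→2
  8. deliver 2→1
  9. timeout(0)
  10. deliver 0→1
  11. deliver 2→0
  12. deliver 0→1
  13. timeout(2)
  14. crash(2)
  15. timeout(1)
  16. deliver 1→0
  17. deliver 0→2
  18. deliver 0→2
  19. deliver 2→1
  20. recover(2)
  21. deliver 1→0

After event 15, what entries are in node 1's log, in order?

e1 propose(0,'y'): ·
e2 deliver 0→1: 1[back,v=0,y]
e3 deliver 1→0: 0[prim,v=0,y]
e4 timeout(1): 1[prim,v=1,y]
e5 deliver 1→0: 0[back,v=1,y]
e6 deliver 0→1: ·
e7 deliver 1→2: 2[back,v=1,-]
e8 deliver 2→1: ·
e9 timeout(0): 0[back,v=2,y]
e10 deliver 0→1: 1[back,v=2,y]
e11 deliver 2→0: ·
e12 deliver 0→1: ·
e13 timeout(2): 2[prim,v=2,-]
e14 crash(2): 2[✗prim,v=2,-]
e15 timeout(1): 1[back,v=3,y]

y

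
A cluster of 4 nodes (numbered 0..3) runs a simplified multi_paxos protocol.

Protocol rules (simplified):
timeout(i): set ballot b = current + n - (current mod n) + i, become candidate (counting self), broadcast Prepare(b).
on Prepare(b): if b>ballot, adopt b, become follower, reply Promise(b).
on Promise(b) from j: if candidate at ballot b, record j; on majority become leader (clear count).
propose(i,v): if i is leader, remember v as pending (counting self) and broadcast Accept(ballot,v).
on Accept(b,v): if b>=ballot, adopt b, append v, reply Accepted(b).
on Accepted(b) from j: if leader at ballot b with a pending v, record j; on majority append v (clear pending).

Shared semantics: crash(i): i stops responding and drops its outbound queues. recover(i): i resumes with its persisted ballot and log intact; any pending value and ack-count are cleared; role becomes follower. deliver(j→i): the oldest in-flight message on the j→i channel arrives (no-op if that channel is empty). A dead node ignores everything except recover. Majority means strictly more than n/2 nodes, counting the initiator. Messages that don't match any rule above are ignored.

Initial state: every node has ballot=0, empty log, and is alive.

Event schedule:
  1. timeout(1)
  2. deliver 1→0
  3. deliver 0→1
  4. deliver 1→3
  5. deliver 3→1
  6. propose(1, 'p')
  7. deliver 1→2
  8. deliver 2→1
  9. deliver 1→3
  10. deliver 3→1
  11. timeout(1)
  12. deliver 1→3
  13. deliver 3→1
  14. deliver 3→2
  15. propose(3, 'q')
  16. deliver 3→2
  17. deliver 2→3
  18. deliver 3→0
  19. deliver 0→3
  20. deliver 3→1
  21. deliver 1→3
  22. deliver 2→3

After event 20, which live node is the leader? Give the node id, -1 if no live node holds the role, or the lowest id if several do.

-1

e1 timeout(1): 1[cand,b=5,-]
e2 deliver 1→0: 0[foll,b=5,-]
e3 deliver 0→1: ·
e4 deliver 1→3: 3[foll,b=5,-]
e5 deliver 3→1: 1[lead,b=5,-]
e6 propose(1,'p'): ·
e7 deliver 1→2: 2[foll,b=5,-]
e8 deliver 2→1: ·
e9 deliver 1→3: 3[foll,b=5,p]
e10 deliver 3→1: ·
e11 timeout(1): 1[cand,b=9,-]
e12 deliver 1→3: 3[foll,b=9,p]
e13 deliver 3→1: ·
e14 deliver 3→2: ·
e15 propose(3,'q'): ·
e16 deliver 3→2: ·
e17 deliver 2→3: ·
e18 deliver 3→0: ·
e19 deliver 0→3: ·
e20 deliver 3→1: ·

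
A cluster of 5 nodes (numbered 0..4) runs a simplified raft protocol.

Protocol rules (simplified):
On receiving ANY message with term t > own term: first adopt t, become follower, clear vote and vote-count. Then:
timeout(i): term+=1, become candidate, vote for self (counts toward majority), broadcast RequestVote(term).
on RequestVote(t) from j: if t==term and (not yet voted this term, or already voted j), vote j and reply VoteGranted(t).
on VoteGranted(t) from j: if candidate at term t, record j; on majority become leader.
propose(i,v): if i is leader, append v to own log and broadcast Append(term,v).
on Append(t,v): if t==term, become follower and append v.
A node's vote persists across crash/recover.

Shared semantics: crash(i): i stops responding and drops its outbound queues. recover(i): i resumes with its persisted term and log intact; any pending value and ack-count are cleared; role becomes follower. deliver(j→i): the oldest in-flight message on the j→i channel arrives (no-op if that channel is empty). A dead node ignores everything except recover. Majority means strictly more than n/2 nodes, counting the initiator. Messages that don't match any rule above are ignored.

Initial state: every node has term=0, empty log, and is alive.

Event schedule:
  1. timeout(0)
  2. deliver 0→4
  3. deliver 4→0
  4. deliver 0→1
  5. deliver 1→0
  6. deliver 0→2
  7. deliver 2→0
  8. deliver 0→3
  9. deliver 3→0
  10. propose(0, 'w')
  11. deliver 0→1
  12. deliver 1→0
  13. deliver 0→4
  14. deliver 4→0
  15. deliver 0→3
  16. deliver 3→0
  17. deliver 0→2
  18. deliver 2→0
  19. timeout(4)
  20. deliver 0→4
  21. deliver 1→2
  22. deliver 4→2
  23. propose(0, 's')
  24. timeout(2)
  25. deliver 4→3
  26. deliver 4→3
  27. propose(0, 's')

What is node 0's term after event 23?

step 1 timeout(0): 0={cand,t=1,log=-}
step 2 deliver 0→4: 4={foll,t=1,log=-}
step 3 deliver 4→0: —
step 4 deliver 0→1: 1={foll,t=1,log=-}
step 5 deliver 1→0: 0={lead,t=1,log=-}
step 6 deliver 0→2: 2={foll,t=1,log=-}
step 7 deliver 2→0: —
step 8 deliver 0→3: 3={foll,t=1,log=-}
step 9 deliver 3→0: —
step 10 propose(0,'w'): 0={lead,t=1,log=w}
step 11 deliver 0→1: 1={foll,t=1,log=w}
step 12 deliver 1→0: —
step 13 deliver 0→4: 4={foll,t=1,log=w}
step 14 deliver 4→0: —
step 15 deliver 0→3: 3={foll,t=1,log=w}
step 16 deliver 3→0: —
step 17 deliver 0→2: 2={foll,t=1,log=w}
step 18 deliver 2→0: —
step 19 timeout(4): 4={cand,t=2,log=w}
step 20 deliver 0→4: —
step 21 deliver 1→2: —
step 22 deliver 4→2: 2={foll,t=2,log=w}
step 23 propose(0,'s'): 0={lead,t=1,log=w,s}

1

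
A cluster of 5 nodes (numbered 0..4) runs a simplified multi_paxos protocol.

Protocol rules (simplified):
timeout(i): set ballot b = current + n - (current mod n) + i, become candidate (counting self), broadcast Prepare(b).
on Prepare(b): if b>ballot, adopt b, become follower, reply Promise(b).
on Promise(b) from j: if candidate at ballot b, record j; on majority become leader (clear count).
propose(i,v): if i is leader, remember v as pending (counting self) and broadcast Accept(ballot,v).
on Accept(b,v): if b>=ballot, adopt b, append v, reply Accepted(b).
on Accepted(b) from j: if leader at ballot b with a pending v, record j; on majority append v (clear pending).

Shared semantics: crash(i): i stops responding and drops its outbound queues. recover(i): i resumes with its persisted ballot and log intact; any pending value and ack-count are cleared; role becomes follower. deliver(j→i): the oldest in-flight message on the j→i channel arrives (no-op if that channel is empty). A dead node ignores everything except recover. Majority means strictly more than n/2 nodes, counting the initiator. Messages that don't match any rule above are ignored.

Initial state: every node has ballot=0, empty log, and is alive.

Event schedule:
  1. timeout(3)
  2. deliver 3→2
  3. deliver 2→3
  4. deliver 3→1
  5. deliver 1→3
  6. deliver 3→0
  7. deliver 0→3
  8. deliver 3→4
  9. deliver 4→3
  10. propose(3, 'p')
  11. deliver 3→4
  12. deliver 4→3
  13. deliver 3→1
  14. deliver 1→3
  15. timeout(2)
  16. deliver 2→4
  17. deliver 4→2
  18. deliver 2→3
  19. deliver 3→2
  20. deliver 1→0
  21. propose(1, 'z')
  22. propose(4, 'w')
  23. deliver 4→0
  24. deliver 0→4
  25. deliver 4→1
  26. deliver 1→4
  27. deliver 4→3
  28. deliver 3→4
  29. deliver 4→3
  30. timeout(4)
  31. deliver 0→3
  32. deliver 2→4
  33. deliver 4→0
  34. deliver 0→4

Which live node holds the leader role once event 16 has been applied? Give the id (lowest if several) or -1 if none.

3

[1] timeout(3) → N3(cand b8 [-])
[2] deliver 3→2 → N2(foll b8 [-])
[3] deliver 2→3 → ∅
[4] deliver 3→1 → N1(foll b8 [-])
[5] deliver 1→3 → N3(lead b8 [-])
[6] deliver 3→0 → N0(foll b8 [-])
[7] deliver 0→3 → ∅
[8] deliver 3→4 → N4(foll b8 [-])
[9] deliver 4→3 → ∅
[10] propose(3,'p') → ∅
[11] deliver 3→4 → N4(foll b8 [p])
[12] deliver 4→3 → ∅
[13] deliver 3→1 → N1(foll b8 [p])
[14] deliver 1→3 → N3(lead b8 [p])
[15] timeout(2) → N2(cand b12 [-])
[16] deliver 2→4 → N4(foll b12 [p])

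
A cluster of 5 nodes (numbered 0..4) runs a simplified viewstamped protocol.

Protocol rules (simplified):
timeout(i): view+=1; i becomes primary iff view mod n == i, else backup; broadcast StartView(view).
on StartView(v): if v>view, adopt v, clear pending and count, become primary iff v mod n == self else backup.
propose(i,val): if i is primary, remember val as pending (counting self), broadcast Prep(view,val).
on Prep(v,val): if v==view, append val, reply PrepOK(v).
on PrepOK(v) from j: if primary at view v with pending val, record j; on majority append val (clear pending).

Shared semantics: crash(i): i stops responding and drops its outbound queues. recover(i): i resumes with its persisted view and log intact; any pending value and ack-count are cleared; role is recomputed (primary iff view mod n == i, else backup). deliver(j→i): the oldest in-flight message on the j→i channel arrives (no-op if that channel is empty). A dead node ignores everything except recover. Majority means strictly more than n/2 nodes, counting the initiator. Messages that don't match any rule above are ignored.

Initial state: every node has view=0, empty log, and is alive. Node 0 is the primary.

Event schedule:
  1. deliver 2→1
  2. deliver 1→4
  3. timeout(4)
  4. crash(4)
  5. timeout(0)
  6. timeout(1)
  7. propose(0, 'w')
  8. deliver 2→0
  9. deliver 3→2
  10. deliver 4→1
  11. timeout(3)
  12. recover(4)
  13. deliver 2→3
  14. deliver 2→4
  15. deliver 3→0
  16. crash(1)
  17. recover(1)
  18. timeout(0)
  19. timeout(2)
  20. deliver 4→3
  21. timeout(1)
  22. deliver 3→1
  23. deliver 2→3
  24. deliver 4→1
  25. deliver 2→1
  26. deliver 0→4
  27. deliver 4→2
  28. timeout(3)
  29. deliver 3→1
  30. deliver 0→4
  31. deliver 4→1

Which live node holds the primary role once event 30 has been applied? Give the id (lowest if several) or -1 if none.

-1

1. deliver 2→1:  nop
2. deliver 1→4:  nop
3. timeout(4):  <4:back v1 ->
4. crash(4):  <4:✗back v1 ->
5. timeout(0):  <0:back v1 ->
6. timeout(1):  <1:prim v1 ->
7. propose(0,'w'):  nop
8. deliver 2→0:  nop
9. deliver 3→2:  nop
10. deliver 4→1:  nop
11. timeout(3):  <3:back v1 ->
12. recover(4):  <4:back v1 ->
13. deliver 2→3:  nop
14. deliver 2→4:  nop
15. deliver 3→0:  nop
16. crash(1):  <1:✗prim v1 ->
17. recover(1):  <1:prim v1 ->
18. timeout(0):  <0:back v2 ->
19. timeout(2):  <2:back v1 ->
20. deliver 4→3:  nop
21. timeout(1):  <1:back v2 ->
22. deliver 3→1:  nop
23. deliver 2→3:  nop
24. deliver 4→1:  nop
25. deliver 2→1:  nop
26. deliver 0→4:  nop
27. deliver 4→2:  nop
28. timeout(3):  <3:back v2 ->
29. deliver 3→1:  nop
30. deliver 0→4:  <4:back v2 ->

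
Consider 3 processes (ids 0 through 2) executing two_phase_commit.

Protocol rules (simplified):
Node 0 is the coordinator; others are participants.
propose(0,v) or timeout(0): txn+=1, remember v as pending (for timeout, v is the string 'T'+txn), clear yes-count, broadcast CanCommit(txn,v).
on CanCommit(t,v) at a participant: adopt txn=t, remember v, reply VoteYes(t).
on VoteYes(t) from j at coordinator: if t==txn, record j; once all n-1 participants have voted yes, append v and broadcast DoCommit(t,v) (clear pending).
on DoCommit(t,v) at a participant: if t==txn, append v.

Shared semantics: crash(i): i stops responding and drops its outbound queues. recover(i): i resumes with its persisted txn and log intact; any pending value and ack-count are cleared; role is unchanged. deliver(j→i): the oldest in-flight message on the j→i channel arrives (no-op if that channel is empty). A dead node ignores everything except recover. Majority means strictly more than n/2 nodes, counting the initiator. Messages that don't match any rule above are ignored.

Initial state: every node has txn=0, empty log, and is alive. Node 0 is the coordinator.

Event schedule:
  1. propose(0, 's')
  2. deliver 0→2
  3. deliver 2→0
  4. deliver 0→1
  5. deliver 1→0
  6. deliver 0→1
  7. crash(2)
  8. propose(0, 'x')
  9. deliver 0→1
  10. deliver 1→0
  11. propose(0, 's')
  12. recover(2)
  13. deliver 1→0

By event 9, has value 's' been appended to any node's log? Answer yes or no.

yes

[1] propose(0,'s') → N0(coor t1 [-])
[2] deliver 0→2 → N2(part t1 [-])
[3] deliver 2→0 → ∅
[4] deliver 0→1 → N1(part t1 [-])
[5] deliver 1→0 → N0(coor t1 [s])
[6] deliver 0→1 → N1(part t1 [s])
[7] crash(2) → N2(✗part t1 [-])
[8] propose(0,'x') → N0(coor t2 [s])
[9] deliver 0→1 → N1(part t2 [s])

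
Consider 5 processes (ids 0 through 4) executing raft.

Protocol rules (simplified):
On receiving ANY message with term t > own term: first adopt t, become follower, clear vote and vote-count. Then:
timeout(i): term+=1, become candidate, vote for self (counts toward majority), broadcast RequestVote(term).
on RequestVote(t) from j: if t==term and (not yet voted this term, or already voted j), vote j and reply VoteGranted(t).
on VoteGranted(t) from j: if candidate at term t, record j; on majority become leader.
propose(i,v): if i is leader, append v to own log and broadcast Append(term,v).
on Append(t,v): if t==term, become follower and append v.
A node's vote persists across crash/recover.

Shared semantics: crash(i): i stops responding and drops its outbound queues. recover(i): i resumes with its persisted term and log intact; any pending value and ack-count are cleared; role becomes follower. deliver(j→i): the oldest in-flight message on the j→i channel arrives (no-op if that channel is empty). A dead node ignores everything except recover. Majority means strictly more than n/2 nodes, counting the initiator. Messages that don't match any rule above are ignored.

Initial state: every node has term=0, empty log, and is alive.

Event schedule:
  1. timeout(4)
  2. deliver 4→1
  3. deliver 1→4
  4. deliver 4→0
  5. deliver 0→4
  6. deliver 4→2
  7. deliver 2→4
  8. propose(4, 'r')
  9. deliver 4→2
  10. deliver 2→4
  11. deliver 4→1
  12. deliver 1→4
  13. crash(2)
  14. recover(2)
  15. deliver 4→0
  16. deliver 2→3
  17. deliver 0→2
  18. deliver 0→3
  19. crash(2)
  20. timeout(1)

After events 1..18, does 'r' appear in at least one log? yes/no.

e1 timeout(4): 4[cand,t=1,-]
e2 deliver 4→1: 1[foll,t=1,-]
e3 deliver 1→4: ·
e4 deliver 4→0: 0[foll,t=1,-]
e5 deliver 0→4: 4[lead,t=1,-]
e6 deliver 4→2: 2[foll,t=1,-]
e7 deliver 2→4: ·
e8 propose(4,'r'): 4[lead,t=1,r]
e9 deliver 4→2: 2[foll,t=1,r]
e10 deliver 2→4: ·
e11 deliver 4→1: 1[foll,t=1,r]
e12 deliver 1→4: ·
e13 crash(2): 2[✗foll,t=1,r]
e14 recover(2): 2[foll,t=1,r]
e15 deliver 4→0: 0[foll,t=1,r]
e16 deliver 2→3: ·
e17 deliver 0→2: ·
e18 deliver 0→3: ·

yes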